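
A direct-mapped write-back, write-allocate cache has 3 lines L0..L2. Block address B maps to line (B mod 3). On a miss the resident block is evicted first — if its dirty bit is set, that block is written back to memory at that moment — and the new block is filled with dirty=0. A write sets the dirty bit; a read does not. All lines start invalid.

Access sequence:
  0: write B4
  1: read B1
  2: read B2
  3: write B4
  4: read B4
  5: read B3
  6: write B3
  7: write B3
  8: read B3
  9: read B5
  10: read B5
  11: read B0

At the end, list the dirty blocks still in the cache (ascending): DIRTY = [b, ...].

DIRTY = [4]

0: W B4 -> L1 miss  d=D]
1: R B1 -> L1 miss wb->B4  d=-]
2: R B2 -> L2 miss  d=-]
3: W B4 -> L1 miss  d=D]
4: R B4 -> L1 hit  d=D]
5: R B3 -> L0 miss  d=-]
6: W B3 -> L0 hit  d=D]
7: W B3 -> L0 hit  d=D]
8: R B3 -> L0 hit  d=D]
9: R B5 -> L2 miss  d=-]
10: R B5 -> L2 hit  d=-]
11: R B0 -> L0 miss wb->B3  d=-]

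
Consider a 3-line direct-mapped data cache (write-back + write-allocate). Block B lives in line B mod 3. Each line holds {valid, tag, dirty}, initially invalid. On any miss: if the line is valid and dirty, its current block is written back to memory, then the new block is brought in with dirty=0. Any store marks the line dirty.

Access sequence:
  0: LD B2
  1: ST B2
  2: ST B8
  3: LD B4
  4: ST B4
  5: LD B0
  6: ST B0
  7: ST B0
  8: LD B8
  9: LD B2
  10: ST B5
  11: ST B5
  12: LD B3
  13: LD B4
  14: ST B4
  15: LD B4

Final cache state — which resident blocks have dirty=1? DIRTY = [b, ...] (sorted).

DIRTY = [4, 5]

0: R B2 -> L2 miss  d=-]
1: W B2 -> L2 hit  d=D]
2: W B8 -> L2 miss wb->B2  d=D]
3: R B4 -> L1 miss  d=-]
4: W B4 -> L1 hit  d=D]
5: R B0 -> L0 miss  d=-]
6: W B0 -> L0 hit  d=D]
7: W B0 -> L0 hit  d=D]
8: R B8 -> L2 hit  d=D]
9: R B2 -> L2 miss wb->B8  d=-]
10: W B5 -> L2 miss  d=D]
11: W B5 -> L2 hit  d=D]
12: R B3 -> L0 miss wb->B0  d=-]
13: R B4 -> L1 hit  d=D]
14: W B4 -> L1 hit  d=D]
15: R B4 -> L1 hit  d=D]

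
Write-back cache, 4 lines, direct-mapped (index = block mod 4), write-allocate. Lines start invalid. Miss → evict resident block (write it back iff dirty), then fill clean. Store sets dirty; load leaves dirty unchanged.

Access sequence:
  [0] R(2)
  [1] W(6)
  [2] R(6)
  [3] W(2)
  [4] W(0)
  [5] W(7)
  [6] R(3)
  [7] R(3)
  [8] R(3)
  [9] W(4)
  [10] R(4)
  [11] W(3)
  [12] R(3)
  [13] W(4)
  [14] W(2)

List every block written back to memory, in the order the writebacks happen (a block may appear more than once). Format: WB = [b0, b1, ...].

0: R B2 -> L2 miss  d=-]
1: W B6 -> L2 miss  d=D]
2: R B6 -> L2 hit  d=D]
3: W B2 -> L2 miss wb->B6  d=D]
4: W B0 -> L0 miss  d=D]
5: W B7 -> L3 miss  d=D]
6: R B3 -> L3 miss wb->B7  d=-]
7: R B3 -> L3 hit  d=-]
8: R B3 -> L3 hit  d=-]
9: W B4 -> L0 miss wb->B0  d=D]
10: R B4 -> L0 hit  d=D]
11: W B3 -> L3 hit  d=D]
12: R B3 -> L3 hit  d=D]
13: W B4 -> L0 hit  d=D]
14: W B2 -> L2 hit  d=D]

WB = [6, 7, 0]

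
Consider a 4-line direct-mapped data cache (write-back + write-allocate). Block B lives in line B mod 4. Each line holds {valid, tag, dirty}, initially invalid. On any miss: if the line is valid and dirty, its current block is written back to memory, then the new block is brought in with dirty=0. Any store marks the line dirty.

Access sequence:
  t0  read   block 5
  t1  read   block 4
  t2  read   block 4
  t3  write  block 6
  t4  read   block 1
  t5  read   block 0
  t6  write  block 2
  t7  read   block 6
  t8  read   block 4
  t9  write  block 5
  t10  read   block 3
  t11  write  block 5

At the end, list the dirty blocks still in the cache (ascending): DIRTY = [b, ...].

DIRTY = [5]

0: R B5 → L1 miss [-]
1: R B4 → L0 miss [-]
2: R B4 → L0 hit [-]
3: W B6 → L2 miss [D]
4: R B1 → L1 miss [-]
5: R B0 → L0 miss [-]
6: W B2 → L2 miss wb→B6 [D]
7: R B6 → L2 miss wb→B2 [-]
8: R B4 → L0 miss [-]
9: W B5 → L1 miss [D]
10: R B3 → L3 miss [-]
11: W B5 → L1 hit [D]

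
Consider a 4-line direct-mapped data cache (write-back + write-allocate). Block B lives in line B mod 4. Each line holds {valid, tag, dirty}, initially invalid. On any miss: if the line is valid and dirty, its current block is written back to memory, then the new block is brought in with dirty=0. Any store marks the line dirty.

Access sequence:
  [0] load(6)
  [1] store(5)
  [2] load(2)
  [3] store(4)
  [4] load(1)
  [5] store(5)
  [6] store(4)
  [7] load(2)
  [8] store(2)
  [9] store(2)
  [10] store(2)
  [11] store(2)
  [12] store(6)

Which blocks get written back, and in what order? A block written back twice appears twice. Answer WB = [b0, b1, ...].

WB = [5, 2]

0: R B6 → L2 miss [-]
1: W B5 → L1 miss [D]
2: R B2 → L2 miss [-]
3: W B4 → L0 miss [D]
4: R B1 → L1 miss wb→B5 [-]
5: W B5 → L1 miss [D]
6: W B4 → L0 hit [D]
7: R B2 → L2 hit [-]
8: W B2 → L2 hit [D]
9: W B2 → L2 hit [D]
10: W B2 → L2 hit [D]
11: W B2 → L2 hit [D]
12: W B6 → L2 miss wb→B2 [D]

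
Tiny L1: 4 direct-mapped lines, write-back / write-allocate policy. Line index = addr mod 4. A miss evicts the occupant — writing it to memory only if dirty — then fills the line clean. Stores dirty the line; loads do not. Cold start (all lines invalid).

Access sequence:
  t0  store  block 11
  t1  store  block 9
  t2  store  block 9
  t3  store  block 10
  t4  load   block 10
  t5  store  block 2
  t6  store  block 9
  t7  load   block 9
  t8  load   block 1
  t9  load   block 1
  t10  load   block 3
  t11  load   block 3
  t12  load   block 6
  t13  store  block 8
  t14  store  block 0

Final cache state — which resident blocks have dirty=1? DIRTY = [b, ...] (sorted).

DIRTY = [0]

  0 | W B11 → L3 miss [D]
  1 | W B9 → L1 miss [D]
  2 | W B9 → L1 hit [D]
  3 | W B10 → L2 miss [D]
  4 | R B10 → L2 hit [D]
  5 | W B2 → L2 miss wb→B10 [D]
  6 | W B9 → L1 hit [D]
  7 | R B9 → L1 hit [D]
  8 | R B1 → L1 miss wb→B9 [-]
  9 | R B1 → L1 hit [-]
  10 | R B3 → L3 miss wb→B11 [-]
  11 | R B3 → L3 hit [-]
  12 | R B6 → L2 miss wb→B2 [-]
  13 | W B8 → L0 miss [D]
  14 | W B0 → L0 miss wb→B8 [D]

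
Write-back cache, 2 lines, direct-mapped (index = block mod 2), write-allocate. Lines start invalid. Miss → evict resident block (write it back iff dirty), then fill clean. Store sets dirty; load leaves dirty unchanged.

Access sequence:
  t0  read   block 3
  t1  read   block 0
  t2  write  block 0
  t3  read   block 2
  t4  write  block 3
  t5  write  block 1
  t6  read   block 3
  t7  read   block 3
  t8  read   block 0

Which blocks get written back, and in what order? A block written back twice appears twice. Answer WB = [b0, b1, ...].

0: R B3 → L1 miss [-]
1: R B0 → L0 miss [-]
2: W B0 → L0 hit [D]
3: R B2 → L0 miss wb→B0 [-]
4: W B3 → L1 hit [D]
5: W B1 → L1 miss wb→B3 [D]
6: R B3 → L1 miss wb→B1 [-]
7: R B3 → L1 hit [-]
8: R B0 → L0 miss [-]

WB = [0, 3, 1]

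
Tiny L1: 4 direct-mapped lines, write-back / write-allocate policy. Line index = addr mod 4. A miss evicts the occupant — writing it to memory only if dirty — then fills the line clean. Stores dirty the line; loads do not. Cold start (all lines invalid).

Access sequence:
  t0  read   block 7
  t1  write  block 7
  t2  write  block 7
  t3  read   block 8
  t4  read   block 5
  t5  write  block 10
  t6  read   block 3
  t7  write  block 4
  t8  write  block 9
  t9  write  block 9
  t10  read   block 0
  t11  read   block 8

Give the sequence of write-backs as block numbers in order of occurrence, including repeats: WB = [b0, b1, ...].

WB = [7, 4]

0: R B7 -> L3 miss  d=-]
1: W B7 -> L3 hit  d=D]
2: W B7 -> L3 hit  d=D]
3: R B8 -> L0 miss  d=-]
4: R B5 -> L1 miss  d=-]
5: W B10 -> L2 miss  d=D]
6: R B3 -> L3 miss wb->B7  d=-]
7: W B4 -> L0 miss  d=D]
8: W B9 -> L1 miss  d=D]
9: W B9 -> L1 hit  d=D]
10: R B0 -> L0 miss wb->B4  d=-]
11: R B8 -> L0 miss  d=-]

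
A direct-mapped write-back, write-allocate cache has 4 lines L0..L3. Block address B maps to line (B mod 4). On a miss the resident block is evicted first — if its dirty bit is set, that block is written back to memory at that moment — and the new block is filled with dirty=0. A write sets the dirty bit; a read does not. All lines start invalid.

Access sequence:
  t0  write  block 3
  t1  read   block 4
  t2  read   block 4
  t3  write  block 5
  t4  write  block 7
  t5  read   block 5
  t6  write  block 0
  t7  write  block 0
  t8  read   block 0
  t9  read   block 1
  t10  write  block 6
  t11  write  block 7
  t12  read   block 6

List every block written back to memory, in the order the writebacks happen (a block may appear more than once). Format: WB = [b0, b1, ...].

WB = [3, 5]

0: W B3 -> L3 miss  d=D]
1: R B4 -> L0 miss  d=-]
2: R B4 -> L0 hit  d=-]
3: W B5 -> L1 miss  d=D]
4: W B7 -> L3 miss wb->B3  d=D]
5: R B5 -> L1 hit  d=D]
6: W B0 -> L0 miss  d=D]
7: W B0 -> L0 hit  d=D]
8: R B0 -> L0 hit  d=D]
9: R B1 -> L1 miss wb->B5  d=-]
10: W B6 -> L2 miss  d=D]
11: W B7 -> L3 hit  d=D]
12: R B6 -> L2 hit  d=D]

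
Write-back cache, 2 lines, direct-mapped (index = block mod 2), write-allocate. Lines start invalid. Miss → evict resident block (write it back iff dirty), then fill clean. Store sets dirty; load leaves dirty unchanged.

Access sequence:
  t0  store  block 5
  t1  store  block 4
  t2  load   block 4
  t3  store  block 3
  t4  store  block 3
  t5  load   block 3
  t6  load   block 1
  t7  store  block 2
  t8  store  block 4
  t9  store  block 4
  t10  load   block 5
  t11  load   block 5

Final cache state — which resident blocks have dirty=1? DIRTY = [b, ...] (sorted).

  0 | W B5 → L1 miss [D]
  1 | W B4 → L0 miss [D]
  2 | R B4 → L0 hit [D]
  3 | W B3 → L1 miss wb→B5 [D]
  4 | W B3 → L1 hit [D]
  5 | R B3 → L1 hit [D]
  6 | R B1 → L1 miss wb→B3 [-]
  7 | W B2 → L0 miss wb→B4 [D]
  8 | W B4 → L0 miss wb→B2 [D]
  9 | W B4 → L0 hit [D]
  10 | R B5 → L1 miss [-]
  11 | R B5 → L1 hit [-]

DIRTY = [4]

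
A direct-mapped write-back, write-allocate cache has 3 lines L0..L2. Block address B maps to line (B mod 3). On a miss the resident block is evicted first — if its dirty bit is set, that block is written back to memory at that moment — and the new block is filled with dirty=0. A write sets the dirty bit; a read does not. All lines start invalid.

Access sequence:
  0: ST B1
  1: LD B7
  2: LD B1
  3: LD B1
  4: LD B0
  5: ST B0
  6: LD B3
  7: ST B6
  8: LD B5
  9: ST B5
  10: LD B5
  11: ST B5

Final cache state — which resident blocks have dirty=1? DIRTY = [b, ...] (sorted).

DIRTY = [5, 6]

0: W B1 → L1 miss [D]
1: R B7 → L1 miss wb→B1 [-]
2: R B1 → L1 miss [-]
3: R B1 → L1 hit [-]
4: R B0 → L0 miss [-]
5: W B0 → L0 hit [D]
6: R B3 → L0 miss wb→B0 [-]
7: W B6 → L0 miss [D]
8: R B5 → L2 miss [-]
9: W B5 → L2 hit [D]
10: R B5 → L2 hit [D]
11: W B5 → L2 hit [D]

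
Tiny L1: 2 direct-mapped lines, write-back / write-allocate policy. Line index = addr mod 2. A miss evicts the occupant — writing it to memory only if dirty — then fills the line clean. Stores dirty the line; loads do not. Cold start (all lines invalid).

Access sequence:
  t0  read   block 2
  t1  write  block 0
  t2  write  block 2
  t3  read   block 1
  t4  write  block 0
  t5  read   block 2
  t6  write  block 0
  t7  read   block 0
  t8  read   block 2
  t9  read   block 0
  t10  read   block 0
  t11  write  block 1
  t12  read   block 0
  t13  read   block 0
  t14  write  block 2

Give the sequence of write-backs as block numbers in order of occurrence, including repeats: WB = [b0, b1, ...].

0: R B2 -> L0 miss  d=-]
1: W B0 -> L0 miss  d=D]
2: W B2 -> L0 miss wb->B0  d=D]
3: R B1 -> L1 miss  d=-]
4: W B0 -> L0 miss wb->B2  d=D]
5: R B2 -> L0 miss wb->B0  d=-]
6: W B0 -> L0 miss  d=D]
7: R B0 -> L0 hit  d=D]
8: R B2 -> L0 miss wb->B0  d=-]
9: R B0 -> L0 miss  d=-]
10: R B0 -> L0 hit  d=-]
11: W B1 -> L1 hit  d=D]
12: R B0 -> L0 hit  d=-]
13: R B0 -> L0 hit  d=-]
14: W B2 -> L0 miss  d=D]

WB = [0, 2, 0, 0]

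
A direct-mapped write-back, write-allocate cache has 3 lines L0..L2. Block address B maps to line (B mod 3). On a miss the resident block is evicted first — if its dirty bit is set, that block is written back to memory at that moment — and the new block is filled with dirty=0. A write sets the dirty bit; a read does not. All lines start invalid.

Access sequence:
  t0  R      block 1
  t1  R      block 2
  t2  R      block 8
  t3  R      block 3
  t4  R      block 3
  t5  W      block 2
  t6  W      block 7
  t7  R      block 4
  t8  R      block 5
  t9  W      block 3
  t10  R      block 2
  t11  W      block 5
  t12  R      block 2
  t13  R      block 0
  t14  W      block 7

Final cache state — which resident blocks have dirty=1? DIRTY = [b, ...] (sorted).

DIRTY = [7]

  0 | R B1 → L1 miss [-]
  1 | R B2 → L2 miss [-]
  2 | R B8 → L2 miss [-]
  3 | R B3 → L0 miss [-]
  4 | R B3 → L0 hit [-]
  5 | W B2 → L2 miss [D]
  6 | W B7 → L1 miss [D]
  7 | R B4 → L1 miss wb→B7 [-]
  8 | R B5 → L2 miss wb→B2 [-]
  9 | W B3 → L0 hit [D]
  10 | R B2 → L2 miss [-]
  11 | W B5 → L2 miss [D]
  12 | R B2 → L2 miss wb→B5 [-]
  13 | R B0 → L0 miss wb→B3 [-]
  14 | W B7 → L1 miss [D]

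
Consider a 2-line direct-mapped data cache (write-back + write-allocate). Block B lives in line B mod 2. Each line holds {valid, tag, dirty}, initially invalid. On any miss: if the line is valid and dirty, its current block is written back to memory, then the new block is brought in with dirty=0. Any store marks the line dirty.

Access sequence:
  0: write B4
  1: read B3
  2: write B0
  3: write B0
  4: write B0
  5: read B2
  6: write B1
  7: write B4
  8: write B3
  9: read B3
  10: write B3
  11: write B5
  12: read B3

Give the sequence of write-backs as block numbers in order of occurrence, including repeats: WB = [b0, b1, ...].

  0 | W B4 → L0 miss [D]
  1 | R B3 → L1 miss [-]
  2 | W B0 → L0 miss wb→B4 [D]
  3 | W B0 → L0 hit [D]
  4 | W B0 → L0 hit [D]
  5 | R B2 → L0 miss wb→B0 [-]
  6 | W B1 → L1 miss [D]
  7 | W B4 → L0 miss [D]
  8 | W B3 → L1 miss wb→B1 [D]
  9 | R B3 → L1 hit [D]
  10 | W B3 → L1 hit [D]
  11 | W B5 → L1 miss wb→B3 [D]
  12 | R B3 → L1 miss wb→B5 [-]

WB = [4, 0, 1, 3, 5]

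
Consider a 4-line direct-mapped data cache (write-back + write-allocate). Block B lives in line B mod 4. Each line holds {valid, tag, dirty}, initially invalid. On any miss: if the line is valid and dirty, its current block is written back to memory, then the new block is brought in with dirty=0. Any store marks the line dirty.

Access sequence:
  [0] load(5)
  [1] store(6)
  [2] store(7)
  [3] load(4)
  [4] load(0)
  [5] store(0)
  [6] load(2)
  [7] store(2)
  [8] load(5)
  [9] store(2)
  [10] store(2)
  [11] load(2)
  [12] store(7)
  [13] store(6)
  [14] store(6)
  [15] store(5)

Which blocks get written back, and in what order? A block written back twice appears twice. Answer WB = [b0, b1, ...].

WB = [6, 2]

0: R B5 -> L1 miss  d=-]
1: W B6 -> L2 miss  d=D]
2: W B7 -> L3 miss  d=D]
3: R B4 -> L0 miss  d=-]
4: R B0 -> L0 miss  d=-]
5: W B0 -> L0 hit  d=D]
6: R B2 -> L2 miss wb->B6  d=-]
7: W B2 -> L2 hit  d=D]
8: R B5 -> L1 hit  d=-]
9: W B2 -> L2 hit  d=D]
10: W B2 -> L2 hit  d=D]
11: R B2 -> L2 hit  d=D]
12: W B7 -> L3 hit  d=D]
13: W B6 -> L2 miss wb->B2  d=D]
14: W B6 -> L2 hit  d=D]
15: W B5 -> L1 hit  d=D]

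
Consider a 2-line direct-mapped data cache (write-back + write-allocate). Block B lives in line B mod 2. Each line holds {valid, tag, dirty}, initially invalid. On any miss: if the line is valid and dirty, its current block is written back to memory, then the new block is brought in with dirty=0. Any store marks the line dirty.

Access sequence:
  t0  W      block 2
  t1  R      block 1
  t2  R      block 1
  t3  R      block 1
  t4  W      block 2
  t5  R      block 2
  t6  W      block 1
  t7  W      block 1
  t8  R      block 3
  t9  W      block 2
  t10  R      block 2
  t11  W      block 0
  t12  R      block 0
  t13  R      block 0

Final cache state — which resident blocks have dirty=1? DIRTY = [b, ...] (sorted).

  0 | W B2 → L0 miss [D]
  1 | R B1 → L1 miss [-]
  2 | R B1 → L1 hit [-]
  3 | R B1 → L1 hit [-]
  4 | W B2 → L0 hit [D]
  5 | R B2 → L0 hit [D]
  6 | W B1 → L1 hit [D]
  7 | W B1 → L1 hit [D]
  8 | R B3 → L1 miss wb→B1 [-]
  9 | W B2 → L0 hit [D]
  10 | R B2 → L0 hit [D]
  11 | W B0 → L0 miss wb→B2 [D]
  12 | R B0 → L0 hit [D]
  13 | R B0 → L0 hit [D]

DIRTY = [0]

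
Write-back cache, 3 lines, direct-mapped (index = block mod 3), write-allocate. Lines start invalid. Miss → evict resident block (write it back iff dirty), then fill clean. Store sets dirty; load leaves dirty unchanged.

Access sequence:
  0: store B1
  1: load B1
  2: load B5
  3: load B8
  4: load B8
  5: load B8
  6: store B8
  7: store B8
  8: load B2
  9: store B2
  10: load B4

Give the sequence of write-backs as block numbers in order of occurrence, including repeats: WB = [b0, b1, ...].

0: W B1 -> L1 miss  d=D]
1: R B1 -> L1 hit  d=D]
2: R B5 -> L2 miss  d=-]
3: R B8 -> L2 miss  d=-]
4: R B8 -> L2 hit  d=-]
5: R B8 -> L2 hit  d=-]
6: W B8 -> L2 hit  d=D]
7: W B8 -> L2 hit  d=D]
8: R B2 -> L2 miss wb->B8  d=-]
9: W B2 -> L2 hit  d=D]
10: R B4 -> L1 miss wb->B1  d=-]

WB = [8, 1]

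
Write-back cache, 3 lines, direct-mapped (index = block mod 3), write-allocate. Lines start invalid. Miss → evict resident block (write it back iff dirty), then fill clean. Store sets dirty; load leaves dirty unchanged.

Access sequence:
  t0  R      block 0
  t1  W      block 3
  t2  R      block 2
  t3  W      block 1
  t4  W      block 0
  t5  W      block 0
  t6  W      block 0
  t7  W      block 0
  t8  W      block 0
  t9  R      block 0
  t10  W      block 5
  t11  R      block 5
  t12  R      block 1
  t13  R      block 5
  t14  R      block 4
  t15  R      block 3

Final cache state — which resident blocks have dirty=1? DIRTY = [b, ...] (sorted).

  0 | R B0 → L0 miss [-]
  1 | W B3 → L0 miss [D]
  2 | R B2 → L2 miss [-]
  3 | W B1 → L1 miss [D]
  4 | W B0 → L0 miss wb→B3 [D]
  5 | W B0 → L0 hit [D]
  6 | W B0 → L0 hit [D]
  7 | W B0 → L0 hit [D]
  8 | W B0 → L0 hit [D]
  9 | R B0 → L0 hit [D]
  10 | W B5 → L2 miss [D]
  11 | R B5 → L2 hit [D]
  12 | R B1 → L1 hit [D]
  13 | R B5 → L2 hit [D]
  14 | R B4 → L1 miss wb→B1 [-]
  15 | R B3 → L0 miss wb→B0 [-]

DIRTY = [5]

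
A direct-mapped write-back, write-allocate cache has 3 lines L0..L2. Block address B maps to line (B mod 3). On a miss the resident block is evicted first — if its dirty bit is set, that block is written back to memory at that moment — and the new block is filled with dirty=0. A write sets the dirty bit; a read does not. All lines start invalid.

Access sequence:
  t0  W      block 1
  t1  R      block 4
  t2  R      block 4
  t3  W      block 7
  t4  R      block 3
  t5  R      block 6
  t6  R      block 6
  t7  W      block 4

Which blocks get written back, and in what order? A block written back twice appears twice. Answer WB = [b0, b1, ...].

0: W B1 -> L1 miss  d=D]
1: R B4 -> L1 miss wb->B1  d=-]
2: R B4 -> L1 hit  d=-]
3: W B7 -> L1 miss  d=D]
4: R B3 -> L0 miss  d=-]
5: R B6 -> L0 miss  d=-]
6: R B6 -> L0 hit  d=-]
7: W B4 -> L1 miss wb->B7  d=D]

WB = [1, 7]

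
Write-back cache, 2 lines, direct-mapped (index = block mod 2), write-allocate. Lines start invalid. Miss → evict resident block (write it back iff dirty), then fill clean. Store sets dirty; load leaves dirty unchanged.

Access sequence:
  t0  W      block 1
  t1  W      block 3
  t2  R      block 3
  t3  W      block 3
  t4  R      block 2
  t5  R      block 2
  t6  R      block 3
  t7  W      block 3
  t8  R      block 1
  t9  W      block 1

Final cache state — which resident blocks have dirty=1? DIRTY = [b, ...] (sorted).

0: W B1 -> L1 miss  d=D]
1: W B3 -> L1 miss wb->B1  d=D]
2: R B3 -> L1 hit  d=D]
3: W B3 -> L1 hit  d=D]
4: R B2 -> L0 miss  d=-]
5: R B2 -> L0 hit  d=-]
6: R B3 -> L1 hit  d=D]
7: W B3 -> L1 hit  d=D]
8: R B1 -> L1 miss wb->B3  d=-]
9: W B1 -> L1 hit  d=D]

DIRTY = [1]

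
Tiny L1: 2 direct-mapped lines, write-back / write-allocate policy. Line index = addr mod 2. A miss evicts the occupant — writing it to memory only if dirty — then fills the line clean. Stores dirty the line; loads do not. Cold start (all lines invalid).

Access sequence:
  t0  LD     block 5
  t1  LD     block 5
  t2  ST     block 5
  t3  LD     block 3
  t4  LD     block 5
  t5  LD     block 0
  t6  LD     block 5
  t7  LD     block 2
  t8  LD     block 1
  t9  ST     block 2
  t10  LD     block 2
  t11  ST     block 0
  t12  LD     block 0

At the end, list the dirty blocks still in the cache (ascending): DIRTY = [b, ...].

  0 | R B5 → L1 miss [-]
  1 | R B5 → L1 hit [-]
  2 | W B5 → L1 hit [D]
  3 | R B3 → L1 miss wb→B5 [-]
  4 | R B5 → L1 miss [-]
  5 | R B0 → L0 miss [-]
  6 | R B5 → L1 hit [-]
  7 | R B2 → L0 miss [-]
  8 | R B1 → L1 miss [-]
  9 | W B2 → L0 hit [D]
  10 | R B2 → L0 hit [D]
  11 | W B0 → L0 miss wb→B2 [D]
  12 | R B0 → L0 hit [D]

DIRTY = [0]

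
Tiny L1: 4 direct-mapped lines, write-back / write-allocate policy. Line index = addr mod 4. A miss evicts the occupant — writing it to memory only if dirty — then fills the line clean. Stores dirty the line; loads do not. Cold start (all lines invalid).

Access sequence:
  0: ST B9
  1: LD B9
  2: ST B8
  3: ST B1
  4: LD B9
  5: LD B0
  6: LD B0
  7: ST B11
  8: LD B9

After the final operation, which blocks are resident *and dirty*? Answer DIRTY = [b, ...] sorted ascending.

DIRTY = [11]

0: W B9 → L1 miss [D]
1: R B9 → L1 hit [D]
2: W B8 → L0 miss [D]
3: W B1 → L1 miss wb→B9 [D]
4: R B9 → L1 miss wb→B1 [-]
5: R B0 → L0 miss wb→B8 [-]
6: R B0 → L0 hit [-]
7: W B11 → L3 miss [D]
8: R B9 → L1 hit [-]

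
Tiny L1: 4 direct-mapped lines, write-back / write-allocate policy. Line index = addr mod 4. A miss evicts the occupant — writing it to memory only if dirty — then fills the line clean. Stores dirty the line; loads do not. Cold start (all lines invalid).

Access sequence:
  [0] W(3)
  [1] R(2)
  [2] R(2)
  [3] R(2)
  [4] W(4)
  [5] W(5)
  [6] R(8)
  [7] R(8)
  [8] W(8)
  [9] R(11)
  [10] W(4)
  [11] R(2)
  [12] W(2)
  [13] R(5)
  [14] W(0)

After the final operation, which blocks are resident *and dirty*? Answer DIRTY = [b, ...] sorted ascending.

DIRTY = [0, 2, 5]

0: W B3 → L3 miss [D]
1: R B2 → L2 miss [-]
2: R B2 → L2 hit [-]
3: R B2 → L2 hit [-]
4: W B4 → L0 miss [D]
5: W B5 → L1 miss [D]
6: R B8 → L0 miss wb→B4 [-]
7: R B8 → L0 hit [-]
8: W B8 → L0 hit [D]
9: R B11 → L3 miss wb→B3 [-]
10: W B4 → L0 miss wb→B8 [D]
11: R B2 → L2 hit [-]
12: W B2 → L2 hit [D]
13: R B5 → L1 hit [D]
14: W B0 → L0 miss wb→B4 [D]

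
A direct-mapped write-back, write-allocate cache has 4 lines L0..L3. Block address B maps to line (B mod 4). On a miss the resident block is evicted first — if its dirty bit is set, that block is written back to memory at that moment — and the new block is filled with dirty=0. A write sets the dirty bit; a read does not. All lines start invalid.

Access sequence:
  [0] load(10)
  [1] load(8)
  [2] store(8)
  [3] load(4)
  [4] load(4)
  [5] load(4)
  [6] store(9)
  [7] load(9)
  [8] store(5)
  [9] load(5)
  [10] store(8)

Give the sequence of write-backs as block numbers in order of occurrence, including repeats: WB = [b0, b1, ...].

WB = [8, 9]

0: R B10 → L2 miss [-]
1: R B8 → L0 miss [-]
2: W B8 → L0 hit [D]
3: R B4 → L0 miss wb→B8 [-]
4: R B4 → L0 hit [-]
5: R B4 → L0 hit [-]
6: W B9 → L1 miss [D]
7: R B9 → L1 hit [D]
8: W B5 → L1 miss wb→B9 [D]
9: R B5 → L1 hit [D]
10: W B8 → L0 miss [D]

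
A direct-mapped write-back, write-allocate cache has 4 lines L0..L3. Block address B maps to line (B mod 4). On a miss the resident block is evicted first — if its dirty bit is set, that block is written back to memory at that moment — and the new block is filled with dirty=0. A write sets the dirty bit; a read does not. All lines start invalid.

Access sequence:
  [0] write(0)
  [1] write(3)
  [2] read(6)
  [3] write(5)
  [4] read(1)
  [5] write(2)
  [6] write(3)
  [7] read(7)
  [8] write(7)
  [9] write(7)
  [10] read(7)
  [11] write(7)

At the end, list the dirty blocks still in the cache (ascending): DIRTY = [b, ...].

  0 | W B0 → L0 miss [D]
  1 | W B3 → L3 miss [D]
  2 | R B6 → L2 miss [-]
  3 | W B5 → L1 miss [D]
  4 | R B1 → L1 miss wb→B5 [-]
  5 | W B2 → L2 miss [D]
  6 | W B3 → L3 hit [D]
  7 | R B7 → L3 miss wb→B3 [-]
  8 | W B7 → L3 hit [D]
  9 | W B7 → L3 hit [D]
  10 | R B7 → L3 hit [D]
  11 | W B7 → L3 hit [D]

DIRTY = [0, 2, 7]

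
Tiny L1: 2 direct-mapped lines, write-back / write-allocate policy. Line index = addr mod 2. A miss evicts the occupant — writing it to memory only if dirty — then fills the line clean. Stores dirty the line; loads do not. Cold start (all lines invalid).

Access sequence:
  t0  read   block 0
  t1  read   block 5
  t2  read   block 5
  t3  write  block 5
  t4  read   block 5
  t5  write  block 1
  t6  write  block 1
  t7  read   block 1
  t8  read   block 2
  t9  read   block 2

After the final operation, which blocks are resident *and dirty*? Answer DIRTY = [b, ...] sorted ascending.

0: R B0 -> L0 miss  d=-]
1: R B5 -> L1 miss  d=-]
2: R B5 -> L1 hit  d=-]
3: W B5 -> L1 hit  d=D]
4: R B5 -> L1 hit  d=D]
5: W B1 -> L1 miss wb->B5  d=D]
6: W B1 -> L1 hit  d=D]
7: R B1 -> L1 hit  d=D]
8: R B2 -> L0 miss  d=-]
9: R B2 -> L0 hit  d=-]

DIRTY = [1]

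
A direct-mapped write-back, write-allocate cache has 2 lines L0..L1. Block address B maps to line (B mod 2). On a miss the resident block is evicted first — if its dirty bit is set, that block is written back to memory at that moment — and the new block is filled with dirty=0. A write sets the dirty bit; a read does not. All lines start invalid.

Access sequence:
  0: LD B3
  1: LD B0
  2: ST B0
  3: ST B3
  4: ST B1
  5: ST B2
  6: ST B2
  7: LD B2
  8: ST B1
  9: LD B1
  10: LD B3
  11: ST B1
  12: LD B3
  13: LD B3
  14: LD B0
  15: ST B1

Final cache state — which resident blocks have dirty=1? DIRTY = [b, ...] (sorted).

0: R B3 → L1 miss [-]
1: R B0 → L0 miss [-]
2: W B0 → L0 hit [D]
3: W B3 → L1 hit [D]
4: W B1 → L1 miss wb→B3 [D]
5: W B2 → L0 miss wb→B0 [D]
6: W B2 → L0 hit [D]
7: R B2 → L0 hit [D]
8: W B1 → L1 hit [D]
9: R B1 → L1 hit [D]
10: R B3 → L1 miss wb→B1 [-]
11: W B1 → L1 miss [D]
12: R B3 → L1 miss wb→B1 [-]
13: R B3 → L1 hit [-]
14: R B0 → L0 miss wb→B2 [-]
15: W B1 → L1 miss [D]

DIRTY = [1]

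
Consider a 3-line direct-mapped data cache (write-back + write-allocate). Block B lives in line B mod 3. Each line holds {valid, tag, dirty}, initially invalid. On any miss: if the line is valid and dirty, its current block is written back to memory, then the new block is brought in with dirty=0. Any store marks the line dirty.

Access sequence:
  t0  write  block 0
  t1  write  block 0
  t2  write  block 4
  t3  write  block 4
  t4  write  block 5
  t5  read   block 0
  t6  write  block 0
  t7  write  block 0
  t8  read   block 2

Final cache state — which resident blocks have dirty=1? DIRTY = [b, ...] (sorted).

DIRTY = [0, 4]

0: W B0 -> L0 miss  d=D]
1: W B0 -> L0 hit  d=D]
2: W B4 -> L1 miss  d=D]
3: W B4 -> L1 hit  d=D]
4: W B5 -> L2 miss  d=D]
5: R B0 -> L0 hit  d=D]
6: W B0 -> L0 hit  d=D]
7: W B0 -> L0 hit  d=D]
8: R B2 -> L2 miss wb->B5  d=-]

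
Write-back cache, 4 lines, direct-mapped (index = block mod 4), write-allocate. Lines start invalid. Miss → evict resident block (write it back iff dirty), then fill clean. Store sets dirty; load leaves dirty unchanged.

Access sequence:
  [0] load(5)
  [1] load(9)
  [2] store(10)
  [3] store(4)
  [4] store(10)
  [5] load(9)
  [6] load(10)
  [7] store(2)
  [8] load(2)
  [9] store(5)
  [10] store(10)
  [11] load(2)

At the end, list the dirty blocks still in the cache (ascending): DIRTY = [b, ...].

0: R B5 -> L1 miss  d=-]
1: R B9 -> L1 miss  d=-]
2: W B10 -> L2 miss  d=D]
3: W B4 -> L0 miss  d=D]
4: W B10 -> L2 hit  d=D]
5: R B9 -> L1 hit  d=-]
6: R B10 -> L2 hit  d=D]
7: W B2 -> L2 miss wb->B10  d=D]
8: R B2 -> L2 hit  d=D]
9: W B5 -> L1 miss  d=D]
10: W B10 -> L2 miss wb->B2  d=D]
11: R B2 -> L2 miss wb->B10  d=-]

DIRTY = [4, 5]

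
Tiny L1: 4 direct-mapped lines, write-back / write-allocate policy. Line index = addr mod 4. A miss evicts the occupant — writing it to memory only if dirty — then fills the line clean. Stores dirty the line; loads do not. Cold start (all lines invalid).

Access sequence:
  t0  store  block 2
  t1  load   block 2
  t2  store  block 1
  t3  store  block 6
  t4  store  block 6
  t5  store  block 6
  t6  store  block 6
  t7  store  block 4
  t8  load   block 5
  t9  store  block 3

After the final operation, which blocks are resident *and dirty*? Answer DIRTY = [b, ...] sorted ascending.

DIRTY = [3, 4, 6]

  0 | W B2 → L2 miss [D]
  1 | R B2 → L2 hit [D]
  2 | W B1 → L1 miss [D]
  3 | W B6 → L2 miss wb→B2 [D]
  4 | W B6 → L2 hit [D]
  5 | W B6 → L2 hit [D]
  6 | W B6 → L2 hit [D]
  7 | W B4 → L0 miss [D]
  8 | R B5 → L1 miss wb→B1 [-]
  9 | W B3 → L3 miss [D]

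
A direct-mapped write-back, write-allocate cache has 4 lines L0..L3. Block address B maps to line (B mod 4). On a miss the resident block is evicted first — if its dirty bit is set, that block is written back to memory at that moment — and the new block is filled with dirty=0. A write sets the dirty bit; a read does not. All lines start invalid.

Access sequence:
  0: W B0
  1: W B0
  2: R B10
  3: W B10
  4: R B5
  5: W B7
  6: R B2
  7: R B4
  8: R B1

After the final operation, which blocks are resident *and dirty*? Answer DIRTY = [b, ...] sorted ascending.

DIRTY = [7]

0: W B0 → L0 miss [D]
1: W B0 → L0 hit [D]
2: R B10 → L2 miss [-]
3: W B10 → L2 hit [D]
4: R B5 → L1 miss [-]
5: W B7 → L3 miss [D]
6: R B2 → L2 miss wb→B10 [-]
7: R B4 → L0 miss wb→B0 [-]
8: R B1 → L1 miss [-]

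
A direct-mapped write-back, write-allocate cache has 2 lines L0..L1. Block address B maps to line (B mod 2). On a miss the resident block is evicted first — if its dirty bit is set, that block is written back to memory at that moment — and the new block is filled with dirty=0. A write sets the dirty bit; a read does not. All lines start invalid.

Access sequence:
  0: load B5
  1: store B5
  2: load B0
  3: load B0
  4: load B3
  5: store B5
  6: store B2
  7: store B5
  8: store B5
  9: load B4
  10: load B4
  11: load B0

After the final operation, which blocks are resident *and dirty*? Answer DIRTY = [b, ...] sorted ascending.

DIRTY = [5]

0: R B5 -> L1 miss  d=-]
1: W B5 -> L1 hit  d=D]
2: R B0 -> L0 miss  d=-]
3: R B0 -> L0 hit  d=-]
4: R B3 -> L1 miss wb->B5  d=-]
5: W B5 -> L1 miss  d=D]
6: W B2 -> L0 miss  d=D]
7: W B5 -> L1 hit  d=D]
8: W B5 -> L1 hit  d=D]
9: R B4 -> L0 miss wb->B2  d=-]
10: R B4 -> L0 hit  d=-]
11: R B0 -> L0 miss  d=-]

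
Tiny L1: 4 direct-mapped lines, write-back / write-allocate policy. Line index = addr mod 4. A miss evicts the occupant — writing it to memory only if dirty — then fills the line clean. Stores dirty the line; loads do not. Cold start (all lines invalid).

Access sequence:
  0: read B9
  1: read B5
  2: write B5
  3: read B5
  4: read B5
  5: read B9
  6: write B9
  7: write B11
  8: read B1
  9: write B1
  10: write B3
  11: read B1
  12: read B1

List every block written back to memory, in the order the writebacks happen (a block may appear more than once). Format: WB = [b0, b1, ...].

0: R B9 -> L1 miss  d=-]
1: R B5 -> L1 miss  d=-]
2: W B5 -> L1 hit  d=D]
3: R B5 -> L1 hit  d=D]
4: R B5 -> L1 hit  d=D]
5: R B9 -> L1 miss wb->B5  d=-]
6: W B9 -> L1 hit  d=D]
7: W B11 -> L3 miss  d=D]
8: R B1 -> L1 miss wb->B9  d=-]
9: W B1 -> L1 hit  d=D]
10: W B3 -> L3 miss wb->B11  d=D]
11: R B1 -> L1 hit  d=D]
12: R B1 -> L1 hit  d=D]

WB = [5, 9, 11]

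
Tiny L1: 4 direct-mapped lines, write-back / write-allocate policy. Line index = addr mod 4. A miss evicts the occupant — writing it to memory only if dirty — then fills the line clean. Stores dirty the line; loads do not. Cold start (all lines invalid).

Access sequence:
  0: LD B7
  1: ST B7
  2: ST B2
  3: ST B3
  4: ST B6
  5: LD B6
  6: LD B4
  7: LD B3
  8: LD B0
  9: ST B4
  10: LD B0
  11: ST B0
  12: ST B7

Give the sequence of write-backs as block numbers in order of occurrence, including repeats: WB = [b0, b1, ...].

WB = [7, 2, 4, 3]

0: R B7 → L3 miss [-]
1: W B7 → L3 hit [D]
2: W B2 → L2 miss [D]
3: W B3 → L3 miss wb→B7 [D]
4: W B6 → L2 miss wb→B2 [D]
5: R B6 → L2 hit [D]
6: R B4 → L0 miss [-]
7: R B3 → L3 hit [D]
8: R B0 → L0 miss [-]
9: W B4 → L0 miss [D]
10: R B0 → L0 miss wb→B4 [-]
11: W B0 → L0 hit [D]
12: W B7 → L3 miss wb→B3 [D]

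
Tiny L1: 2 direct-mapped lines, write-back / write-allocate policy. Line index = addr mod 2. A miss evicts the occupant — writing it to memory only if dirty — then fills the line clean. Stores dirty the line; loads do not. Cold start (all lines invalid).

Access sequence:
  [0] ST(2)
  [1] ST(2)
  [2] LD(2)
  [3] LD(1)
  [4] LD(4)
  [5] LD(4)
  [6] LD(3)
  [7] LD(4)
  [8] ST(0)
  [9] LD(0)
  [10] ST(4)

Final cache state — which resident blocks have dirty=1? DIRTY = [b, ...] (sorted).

0: W B2 -> L0 miss  d=D]
1: W B2 -> L0 hit  d=D]
2: R B2 -> L0 hit  d=D]
3: R B1 -> L1 miss  d=-]
4: R B4 -> L0 miss wb->B2  d=-]
5: R B4 -> L0 hit  d=-]
6: R B3 -> L1 miss  d=-]
7: R B4 -> L0 hit  d=-]
8: W B0 -> L0 miss  d=D]
9: R B0 -> L0 hit  d=D]
10: W B4 -> L0 miss wb->B0  d=D]

DIRTY = [4]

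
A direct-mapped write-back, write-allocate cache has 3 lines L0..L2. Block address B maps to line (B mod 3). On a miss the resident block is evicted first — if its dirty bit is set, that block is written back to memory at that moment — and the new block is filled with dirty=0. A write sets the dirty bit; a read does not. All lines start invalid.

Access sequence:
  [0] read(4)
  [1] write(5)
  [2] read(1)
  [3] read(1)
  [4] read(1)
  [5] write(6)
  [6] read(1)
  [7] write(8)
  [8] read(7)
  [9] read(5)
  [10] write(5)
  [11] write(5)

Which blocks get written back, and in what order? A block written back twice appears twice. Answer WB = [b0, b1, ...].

WB = [5, 8]

0: R B4 -> L1 miss  d=-]
1: W B5 -> L2 miss  d=D]
2: R B1 -> L1 miss  d=-]
3: R B1 -> L1 hit  d=-]
4: R B1 -> L1 hit  d=-]
5: W B6 -> L0 miss  d=D]
6: R B1 -> L1 hit  d=-]
7: W B8 -> L2 miss wb->B5  d=D]
8: R B7 -> L1 miss  d=-]
9: R B5 -> L2 miss wb->B8  d=-]
10: W B5 -> L2 hit  d=D]
11: W B5 -> L2 hit  d=D]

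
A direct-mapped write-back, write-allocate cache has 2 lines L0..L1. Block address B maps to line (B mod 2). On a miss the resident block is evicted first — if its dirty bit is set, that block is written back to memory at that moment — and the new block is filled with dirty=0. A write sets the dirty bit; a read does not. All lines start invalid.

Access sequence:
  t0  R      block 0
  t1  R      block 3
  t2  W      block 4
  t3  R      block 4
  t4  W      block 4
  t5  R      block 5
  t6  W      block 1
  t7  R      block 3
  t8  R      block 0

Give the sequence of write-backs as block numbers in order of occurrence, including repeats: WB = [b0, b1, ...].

0: R B0 → L0 miss [-]
1: R B3 → L1 miss [-]
2: W B4 → L0 miss [D]
3: R B4 → L0 hit [D]
4: W B4 → L0 hit [D]
5: R B5 → L1 miss [-]
6: W B1 → L1 miss [D]
7: R B3 → L1 miss wb→B1 [-]
8: R B0 → L0 miss wb→B4 [-]

WB = [1, 4]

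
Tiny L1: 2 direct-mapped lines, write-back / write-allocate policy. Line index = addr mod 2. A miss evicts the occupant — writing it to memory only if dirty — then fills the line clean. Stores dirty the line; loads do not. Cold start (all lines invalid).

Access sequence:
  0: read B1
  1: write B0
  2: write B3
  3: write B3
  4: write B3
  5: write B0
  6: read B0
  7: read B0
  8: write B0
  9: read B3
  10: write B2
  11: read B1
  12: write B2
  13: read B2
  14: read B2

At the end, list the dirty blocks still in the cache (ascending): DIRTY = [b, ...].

0: R B1 → L1 miss [-]
1: W B0 → L0 miss [D]
2: W B3 → L1 miss [D]
3: W B3 → L1 hit [D]
4: W B3 → L1 hit [D]
5: W B0 → L0 hit [D]
6: R B0 → L0 hit [D]
7: R B0 → L0 hit [D]
8: W B0 → L0 hit [D]
9: R B3 → L1 hit [D]
10: W B2 → L0 miss wb→B0 [D]
11: R B1 → L1 miss wb→B3 [-]
12: W B2 → L0 hit [D]
13: R B2 → L0 hit [D]
14: R B2 → L0 hit [D]

DIRTY = [2]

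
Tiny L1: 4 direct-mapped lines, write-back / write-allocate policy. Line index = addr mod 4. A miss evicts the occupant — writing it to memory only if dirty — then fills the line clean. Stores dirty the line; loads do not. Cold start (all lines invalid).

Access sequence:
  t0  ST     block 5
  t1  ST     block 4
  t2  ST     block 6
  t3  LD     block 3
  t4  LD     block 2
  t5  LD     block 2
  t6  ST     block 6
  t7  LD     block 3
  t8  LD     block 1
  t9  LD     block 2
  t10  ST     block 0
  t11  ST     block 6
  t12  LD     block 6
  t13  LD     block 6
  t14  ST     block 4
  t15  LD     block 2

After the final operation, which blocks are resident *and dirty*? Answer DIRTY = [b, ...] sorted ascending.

DIRTY = [4]

0: W B5 -> L1 miss  d=D]
1: W B4 -> L0 miss  d=D]
2: W B6 -> L2 miss  d=D]
3: R B3 -> L3 miss  d=-]
4: R B2 -> L2 miss wb->B6  d=-]
5: R B2 -> L2 hit  d=-]
6: W B6 -> L2 miss  d=D]
7: R B3 -> L3 hit  d=-]
8: R B1 -> L1 miss wb->B5  d=-]
9: R B2 -> L2 miss wb->B6  d=-]
10: W B0 -> L0 miss wb->B4  d=D]
11: W B6 -> L2 miss  d=D]
12: R B6 -> L2 hit  d=D]
13: R B6 -> L2 hit  d=D]
14: W B4 -> L0 miss wb->B0  d=D]
15: R B2 -> L2 miss wb->B6  d=-]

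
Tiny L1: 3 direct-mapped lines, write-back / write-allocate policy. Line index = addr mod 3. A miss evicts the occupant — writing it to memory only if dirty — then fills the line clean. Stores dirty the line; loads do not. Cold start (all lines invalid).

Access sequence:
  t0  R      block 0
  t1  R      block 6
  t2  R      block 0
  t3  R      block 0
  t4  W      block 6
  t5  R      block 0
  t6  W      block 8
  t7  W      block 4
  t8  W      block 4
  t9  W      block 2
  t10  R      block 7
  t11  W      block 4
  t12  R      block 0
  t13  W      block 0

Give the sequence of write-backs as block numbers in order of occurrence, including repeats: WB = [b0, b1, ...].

0: R B0 → L0 miss [-]
1: R B6 → L0 miss [-]
2: R B0 → L0 miss [-]
3: R B0 → L0 hit [-]
4: W B6 → L0 miss [D]
5: R B0 → L0 miss wb→B6 [-]
6: W B8 → L2 miss [D]
7: W B4 → L1 miss [D]
8: W B4 → L1 hit [D]
9: W B2 → L2 miss wb→B8 [D]
10: R B7 → L1 miss wb→B4 [-]
11: W B4 → L1 miss [D]
12: R B0 → L0 hit [-]
13: W B0 → L0 hit [D]

WB = [6, 8, 4]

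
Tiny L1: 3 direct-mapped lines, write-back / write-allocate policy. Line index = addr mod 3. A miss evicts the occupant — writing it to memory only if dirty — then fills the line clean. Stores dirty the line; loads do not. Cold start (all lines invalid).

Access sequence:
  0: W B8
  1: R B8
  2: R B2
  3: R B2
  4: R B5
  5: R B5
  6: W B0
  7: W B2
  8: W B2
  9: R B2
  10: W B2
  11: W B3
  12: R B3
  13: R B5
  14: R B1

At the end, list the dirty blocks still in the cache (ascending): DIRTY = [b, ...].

DIRTY = [3]

0: W B8 -> L2 miss  d=D]
1: R B8 -> L2 hit  d=D]
2: R B2 -> L2 miss wb->B8  d=-]
3: R B2 -> L2 hit  d=-]
4: R B5 -> L2 miss  d=-]
5: R B5 -> L2 hit  d=-]
6: W B0 -> L0 miss  d=D]
7: W B2 -> L2 miss  d=D]
8: W B2 -> L2 hit  d=D]
9: R B2 -> L2 hit  d=D]
10: W B2 -> L2 hit  d=D]
11: W B3 -> L0 miss wb->B0  d=D]
12: R B3 -> L0 hit  d=D]
13: R B5 -> L2 miss wb->B2  d=-]
14: R B1 -> L1 miss  d=-]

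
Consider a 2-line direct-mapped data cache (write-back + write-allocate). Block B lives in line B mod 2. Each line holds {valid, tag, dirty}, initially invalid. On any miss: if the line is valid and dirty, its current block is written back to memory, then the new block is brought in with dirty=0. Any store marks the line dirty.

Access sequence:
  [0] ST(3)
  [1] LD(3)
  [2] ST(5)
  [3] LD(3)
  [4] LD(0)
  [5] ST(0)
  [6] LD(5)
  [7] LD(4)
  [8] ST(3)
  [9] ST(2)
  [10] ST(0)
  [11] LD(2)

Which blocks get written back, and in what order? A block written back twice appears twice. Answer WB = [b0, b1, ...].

0: W B3 → L1 miss [D]
1: R B3 → L1 hit [D]
2: W B5 → L1 miss wb→B3 [D]
3: R B3 → L1 miss wb→B5 [-]
4: R B0 → L0 miss [-]
5: W B0 → L0 hit [D]
6: R B5 → L1 miss [-]
7: R B4 → L0 miss wb→B0 [-]
8: W B3 → L1 miss [D]
9: W B2 → L0 miss [D]
10: W B0 → L0 miss wb→B2 [D]
11: R B2 → L0 miss wb→B0 [-]

WB = [3, 5, 0, 2, 0]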